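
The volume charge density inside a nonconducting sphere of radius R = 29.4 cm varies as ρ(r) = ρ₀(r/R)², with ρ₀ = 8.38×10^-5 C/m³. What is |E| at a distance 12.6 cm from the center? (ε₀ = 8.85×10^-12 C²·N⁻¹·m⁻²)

Use a concentric Gaussian sphere at r = 12.6 cm (r < R).
Integrate the density: Q_enc = 4π ∫₀^r ρ₀(r'/R)^2 r'² dr' = 4πρ₀ r^5/(5·R²) = 7.738×10^-8 C.
Since E is radial and uniform over the Gaussian sphere, Φ = E·4πr² = Q_enc/ε₀.
E = |Q_enc|/(4πε₀r²) = (7.738×10^-8)/(4π·8.85×10^-12·(0.126)²) = 4.38×10^4 N/C.

E ≈ 4.38×10^4 N/C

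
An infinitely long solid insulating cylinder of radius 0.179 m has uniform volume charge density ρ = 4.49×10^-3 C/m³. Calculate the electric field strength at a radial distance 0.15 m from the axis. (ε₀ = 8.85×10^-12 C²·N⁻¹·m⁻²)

|E| = 3.81×10^7 N/C

Take a coaxial cylindrical Gaussian surface of radius r = 0.15 m and length L (r < R).
Charge inside radius r per length L is ρ·πr²·L, so λ_enc = ρπr² = 3.174e-4 C/m.
By Gauss's law (flux through the curved wall only), E·2πrL = λ_enc L/ε₀.
E = |λ_enc|/(2πε₀r) = (3.174×10^-4)/(2π·8.85×10^-12·0.15) = 3.81e7 N/C.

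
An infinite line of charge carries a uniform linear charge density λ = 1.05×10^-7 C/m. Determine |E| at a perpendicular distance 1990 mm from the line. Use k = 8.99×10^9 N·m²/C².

E ≈ 949 V/m

By cylindrical symmetry E is radial; use a coaxial Gaussian cylinder of radius 1990 mm and length L.
Q_enc = λL, so λ_enc = 1.05×10^-7 C/m.
By Gauss's law (flux through the curved wall only), E·2πrL = λ_enc L/ε₀.
E = 2k|λ_enc|/r = 2(8.99×10^9)(1.05×10^-7)/(1.99) = 949 N/C.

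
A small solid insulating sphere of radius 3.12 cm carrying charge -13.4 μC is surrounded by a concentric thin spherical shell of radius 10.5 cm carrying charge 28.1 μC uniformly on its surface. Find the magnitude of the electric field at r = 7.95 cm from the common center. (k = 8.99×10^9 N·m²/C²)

Use a concentric Gaussian sphere at r = 7.95 cm (between the bodies, 3.12 cm < r < 10.5 cm).
The shell at 10.5 cm lies outside the Gaussian surface, so Q_enc = -13.4 μC = -1.34e-5 C.
By Gauss's law, ∮E·dA = E·4πr² = Q_enc/ε₀.
E = k|Q_enc|/r² = (8.99×10^9)(1.34×10^-5)/(0.0795)² = 1.91e7 N/C.

|E| ≈ 1.91×10^7 N/C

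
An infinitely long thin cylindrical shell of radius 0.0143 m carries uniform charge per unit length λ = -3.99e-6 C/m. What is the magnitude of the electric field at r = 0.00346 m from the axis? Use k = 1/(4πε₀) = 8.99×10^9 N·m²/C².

By cylindrical symmetry E is radial; use a coaxial Gaussian cylinder of radius 0.00346 m and length L (r < 0.0143 m, inside the shell).
All the surface charge lies outside this cylinder: Q_enc = 0, hence E = 0.

|E| = 0 V/m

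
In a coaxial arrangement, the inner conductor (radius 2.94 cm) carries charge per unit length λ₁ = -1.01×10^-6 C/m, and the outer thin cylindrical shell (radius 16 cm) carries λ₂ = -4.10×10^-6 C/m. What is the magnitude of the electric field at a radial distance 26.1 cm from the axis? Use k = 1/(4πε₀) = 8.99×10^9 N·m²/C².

E = 3.52×10^5 N/C

By cylindrical symmetry E is radial; use a coaxial Gaussian cylinder of radius 26.1 cm and length L (r > 16 cm, enclosing both).
λ_enc = λ₁ + λ₂ = (-1.01e-6) + (-4.10e-6) = -5.11e-6 C/m.
By Gauss's law (flux through the curved wall only), E·2πrL = λ_enc L/ε₀.
E = 2k|λ_enc|/r = 2(8.99×10^9)(5.11e-6)/(0.261) = 3.52×10^5 N/C.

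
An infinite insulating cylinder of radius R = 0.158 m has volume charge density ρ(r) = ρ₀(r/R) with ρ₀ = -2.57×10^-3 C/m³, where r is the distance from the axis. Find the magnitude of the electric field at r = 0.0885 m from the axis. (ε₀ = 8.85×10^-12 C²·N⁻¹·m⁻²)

E ≈ 4.80×10^6 V/m

Choose a coaxial cylinder of radius r = 0.0885 m (arbitrary length L) as the Gaussian surface (r < R).
Integrating ρ over the cross-section to radius r: λ_enc = (2πρ₀/R) ∫₀^r r'^2 dr' = 2πρ₀ r^3/(3·R) = -2.361e-5 C/m.
Gauss's law: E·2πrL = λ_enc L/ε₀.
E = |λ_enc|/(2πε₀r) = (2.361×10^-5)/(2π·8.85×10^-12·0.0885) = 4.80e6 N/C.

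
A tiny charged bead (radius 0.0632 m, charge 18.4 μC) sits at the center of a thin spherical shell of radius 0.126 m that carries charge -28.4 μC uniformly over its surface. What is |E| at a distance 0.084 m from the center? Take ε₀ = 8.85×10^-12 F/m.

Use a concentric Gaussian sphere at r = 0.084 m (between the bodies, 0.0632 m < r < 0.126 m).
The shell at 0.126 m lies outside the Gaussian surface, so Q_enc = 18.4 μC = 1.84×10^-5 C.
Applying ∮E·dA = Q_enc/ε₀ with Φ = E(4πr²):
E = |Q_enc|/(4πε₀r²) = (1.84×10^-5)/(4π·8.85×10^-12·(0.084)²) = 2.34e7 N/C.

|E| ≈ 2.34e7 N/C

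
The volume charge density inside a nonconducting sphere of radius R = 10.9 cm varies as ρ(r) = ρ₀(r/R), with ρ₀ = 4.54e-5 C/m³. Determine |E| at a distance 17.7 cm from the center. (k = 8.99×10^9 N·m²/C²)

5.30×10^4 N/C

Take a concentric spherical Gaussian surface of radius r = 17.7 cm (r > R, all charge enclosed).
Q_enc = 4π ∫₀^R ρ₀(r'/R)^1 r'² dr' = 4πρ₀R³/4 = 1.847e-7 C.
Applying ∮E·dA = Q_enc/ε₀ with Φ = E(4πr²):
E = k|Q_enc|/r² = (8.99×10^9)(1.847×10^-7)/(0.177)² = 5.30×10^4 N/C.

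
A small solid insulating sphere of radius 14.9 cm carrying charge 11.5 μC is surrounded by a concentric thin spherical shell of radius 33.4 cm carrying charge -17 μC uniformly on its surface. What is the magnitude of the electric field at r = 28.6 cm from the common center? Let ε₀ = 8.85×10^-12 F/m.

E = 1.26×10^6 V/m

Take a concentric spherical Gaussian surface of radius r = 28.6 cm (between the bodies, 14.9 cm < r < 33.4 cm).
Only the inner charge is enclosed; the outer shell contributes nothing inside itself. Q_enc = 11.5 μC = 1.15e-5 C.
Since E is radial and uniform over the Gaussian sphere, Φ = E·4πr² = Q_enc/ε₀.
E = |Q_enc|/(4πε₀r²) = (1.15×10^-5)/(4π·8.85×10^-12·(0.286)²) = 1.26×10^6 N/C.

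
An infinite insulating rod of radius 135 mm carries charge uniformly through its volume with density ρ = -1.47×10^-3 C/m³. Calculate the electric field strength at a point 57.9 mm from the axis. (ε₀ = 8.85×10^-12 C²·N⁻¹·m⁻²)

E = 4.81×10^6 V/m

By cylindrical symmetry E is radial; use a coaxial Gaussian cylinder of radius 57.9 mm and length L (r < R).
Enclosed charge per unit length: λ_enc = ρ·πr² = (-1.47×10^-3)π(0.0579)² = -1.548×10^-5 C/m.
Gauss's law: E·2πrL = λ_enc L/ε₀.
E = |λ_enc|/(2πε₀r) = (1.548×10^-5)/(2π·8.85×10^-12·0.0579) = 4.81e6 N/C.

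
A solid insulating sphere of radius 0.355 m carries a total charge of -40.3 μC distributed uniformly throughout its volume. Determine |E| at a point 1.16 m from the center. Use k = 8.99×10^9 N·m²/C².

Take a concentric spherical Gaussian surface of radius r = 1.16 m (r > R, so the entire charge is enclosed).
Q_enc = -40.3 μC = -4.03×10^-5 C.
Gauss's law: E·4πr² = Q_enc/ε₀.
E = k|Q_enc|/r² = (8.99×10^9)(4.03×10^-5)/(1.16)² = 2.69×10^5 N/C.

E = 2.69×10^5 N/C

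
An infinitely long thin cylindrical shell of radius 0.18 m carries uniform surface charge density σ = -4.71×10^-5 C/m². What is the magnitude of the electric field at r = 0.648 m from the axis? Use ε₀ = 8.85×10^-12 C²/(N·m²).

Take a coaxial cylindrical Gaussian surface of radius r = 0.648 m and length L (r > 0.18 m).
The whole shell is enclosed: λ_enc = σ·2πR = (-4.71e-5)·2π·(0.18) = -5.327×10^-5 C/m.
Applying ∮E·dA = Q_enc/ε₀ with the end caps contributing no flux:
E = |λ_enc|/(2πε₀r) = (5.327e-5)/(2π·8.85×10^-12·0.648) = 1.48×10^6 N/C.

|E| ≈ 1.48×10^6 N/C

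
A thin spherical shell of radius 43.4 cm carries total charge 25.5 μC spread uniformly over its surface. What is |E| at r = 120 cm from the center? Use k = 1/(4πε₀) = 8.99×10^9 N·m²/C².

Use a concentric Gaussian sphere at r = 120 cm (r > 43.4 cm).
The entire shell is enclosed: Q_enc = 2.55×10^-5 C.
Gauss's law: E·4πr² = Q_enc/ε₀.
E = k|Q_enc|/r² = (8.99×10^9)(2.55×10^-5)/(1.2)² = 1.59e5 N/C.

|E| ≈ 1.59×10^5 N/C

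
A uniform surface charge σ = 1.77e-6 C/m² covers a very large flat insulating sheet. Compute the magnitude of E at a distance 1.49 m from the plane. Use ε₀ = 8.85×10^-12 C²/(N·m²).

By planar symmetry E is perpendicular to the sheet and uniform; use a Gaussian pillbox with flat faces of area A on each side of the sheet.
Flux Φ = 2EA and Q_enc = σA, so 2EA = σA/ε₀ ⇒ E = |σ|/(2ε₀), independent of distance.
E = |σ|/(2ε₀) = (1.77×10^-6)/(2·8.85×10^-12) = 1.00e5 N/C.

E ≈ 1.00×10^5 V/m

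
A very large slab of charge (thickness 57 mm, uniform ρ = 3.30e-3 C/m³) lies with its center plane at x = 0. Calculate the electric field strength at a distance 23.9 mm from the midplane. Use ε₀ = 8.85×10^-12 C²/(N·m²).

E ≈ 8.91e6 V/m

By symmetry E is perpendicular to the slab. A Gaussian pillbox from −23.9 mm to +23.9 mm (face area A) lies entirely within the slab.
Q_enc = ρ·(2x)·A and flux = 2EA, so 2EA = 2ρxA/ε₀ ⇒ E = |ρ|x/ε₀.
E = (3.30e-3)(0.0239)/(8.85×10^-12) = 8.91×10^6 N/C.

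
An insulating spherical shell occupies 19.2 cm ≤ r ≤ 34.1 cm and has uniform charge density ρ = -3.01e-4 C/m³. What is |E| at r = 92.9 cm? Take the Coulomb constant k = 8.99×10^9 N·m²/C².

By spherical symmetry E is radial; choose a Gaussian sphere of radius r = 92.9 cm (r > 34.1 cm, enclosing the whole shell).
Q_enc = ρ·(4π/3)(b³ − a³) = (-3.01e-4)·(4π/3)·((0.341)³ − (0.192)³) = -4.107×10^-5 C.
By Gauss's law, ∮E·dA = E·4πr² = Q_enc/ε₀.
E = k|Q_enc|/r² = (8.99×10^9)(4.107×10^-5)/(0.929)² = 4.28e5 N/C.

E ≈ 4.28×10^5 V/m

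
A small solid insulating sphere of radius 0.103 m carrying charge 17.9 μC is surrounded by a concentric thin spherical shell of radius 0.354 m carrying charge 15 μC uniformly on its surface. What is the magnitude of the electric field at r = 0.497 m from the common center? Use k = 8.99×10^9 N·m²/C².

E ≈ 1.20×10^6 N/C

By spherical symmetry E is radial; choose a Gaussian sphere of radius r = 0.497 m (r > 0.354 m, enclosing both).
Q_enc = (17.9 μC) + (15 μC) = 3.29×10^-5 C.
Applying ∮E·dA = Q_enc/ε₀ with Φ = E(4πr²):
E = k|Q_enc|/r² = (8.99×10^9)(3.29×10^-5)/(0.497)² = 1.20×10^6 N/C.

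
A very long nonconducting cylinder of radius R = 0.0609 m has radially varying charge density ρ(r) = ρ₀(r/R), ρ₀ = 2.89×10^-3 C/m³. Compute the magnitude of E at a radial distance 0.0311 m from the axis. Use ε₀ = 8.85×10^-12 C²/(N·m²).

Coaxial Gaussian cylinder, radius r = 0.0311 m, length L (r < R).
λ_enc = ∫₀^r ρ(r')·2πr' dr' = (2πρ₀/R)·r^3/3 = 2.99e-6 C/m.
Since E is radial and uniform over the curved surface, Φ = E·2πrL = Q_enc/ε₀ = λ_enc L/ε₀.
E = |λ_enc|/(2πε₀r) = (2.99×10^-6)/(2π·8.85×10^-12·0.0311) = 1.73e6 N/C.

|E| ≈ 1.73e6 N/C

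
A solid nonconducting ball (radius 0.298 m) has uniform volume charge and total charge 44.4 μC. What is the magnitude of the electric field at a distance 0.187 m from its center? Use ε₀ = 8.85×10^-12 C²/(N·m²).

By spherical symmetry E is radial; choose a Gaussian sphere of radius r = 0.187 m (r < R).
For a uniform sphere the enclosed fraction is (r/R)³, so Q_enc = (44.4 μC)(0.187/0.298)³ = 1.097e-5 C.
By Gauss's law, ∮E·dA = E·4πr² = Q_enc/ε₀.
E = |Q_enc|/(4πε₀r²) = (1.097×10^-5)/(4π·8.85×10^-12·(0.187)²) = 2.82e6 N/C.

E ≈ 2.82e6 V/m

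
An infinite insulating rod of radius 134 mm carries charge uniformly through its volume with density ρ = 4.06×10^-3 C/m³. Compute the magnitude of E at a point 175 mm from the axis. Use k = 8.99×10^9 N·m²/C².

E = 2.35×10^7 N/C

By cylindrical symmetry E is radial; use a coaxial Gaussian cylinder of radius 175 mm and length L (r > 134 mm, full cross-section enclosed).
λ_enc = ρ·πR² = (4.06e-3)π(0.134)² = 2.29×10^-4 C/m.
Gauss's law: E·2πrL = λ_enc L/ε₀.
E = 2k|λ_enc|/r = 2(8.99×10^9)(2.29×10^-4)/(0.175) = 2.35e7 N/C.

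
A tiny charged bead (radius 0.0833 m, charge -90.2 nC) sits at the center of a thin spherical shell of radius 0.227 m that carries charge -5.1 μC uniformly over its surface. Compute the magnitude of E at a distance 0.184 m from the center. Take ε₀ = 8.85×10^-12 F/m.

E ≈ 2.40×10^4 V/m

By spherical symmetry E is radial; choose a Gaussian sphere of radius r = 0.184 m (between the bodies, 0.0833 m < r < 0.227 m).
The shell at 0.227 m lies outside the Gaussian surface, so Q_enc = -90.2 nC = -9.02×10^-8 C.
By Gauss's law, ∮E·dA = E·4πr² = Q_enc/ε₀.
E = |Q_enc|/(4πε₀r²) = (9.02×10^-8)/(4π·8.85×10^-12·(0.184)²) = 2.40e4 N/C.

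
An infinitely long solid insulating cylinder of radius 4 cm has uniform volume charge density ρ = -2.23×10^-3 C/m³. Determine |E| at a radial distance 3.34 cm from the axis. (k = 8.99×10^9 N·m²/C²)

Choose a coaxial cylinder of radius r = 3.34 cm (arbitrary length L) as the Gaussian surface (r < R).
Charge inside radius r per length L is ρ·πr²·L, so λ_enc = ρπr² = -7.815×10^-6 C/m.
By Gauss's law (flux through the curved wall only), E·2πrL = λ_enc L/ε₀.
E = 2k|λ_enc|/r = 2(8.99×10^9)(7.815e-6)/(0.0334) = 4.21e6 N/C.

E ≈ 4.21×10^6 V/m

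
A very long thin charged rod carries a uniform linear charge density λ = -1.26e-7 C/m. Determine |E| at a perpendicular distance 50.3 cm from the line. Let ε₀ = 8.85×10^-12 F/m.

Choose a coaxial cylinder of radius r = 50.3 cm (arbitrary length L) as the Gaussian surface.
Q_enc = λL, so λ_enc = -1.26×10^-7 C/m.
Applying ∮E·dA = Q_enc/ε₀ with the end caps contributing no flux:
E = |λ_enc|/(2πε₀r) = (1.26e-7)/(2π·8.85×10^-12·0.503) = 4.50e3 N/C.

|E| ≈ 4.50×10^3 V/m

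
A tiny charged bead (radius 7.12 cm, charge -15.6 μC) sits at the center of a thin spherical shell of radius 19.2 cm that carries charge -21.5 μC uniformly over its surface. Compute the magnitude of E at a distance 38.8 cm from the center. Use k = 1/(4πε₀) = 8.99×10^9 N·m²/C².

Use a concentric Gaussian sphere at r = 38.8 cm (r > 19.2 cm, enclosing both).
Q_enc = (-15.6 μC) + (-21.5 μC) = -3.71×10^-5 C.
By Gauss's law, ∮E·dA = E·4πr² = Q_enc/ε₀.
E = k|Q_enc|/r² = (8.99×10^9)(3.71×10^-5)/(0.388)² = 2.22e6 N/C.

2.22×10^6 N/C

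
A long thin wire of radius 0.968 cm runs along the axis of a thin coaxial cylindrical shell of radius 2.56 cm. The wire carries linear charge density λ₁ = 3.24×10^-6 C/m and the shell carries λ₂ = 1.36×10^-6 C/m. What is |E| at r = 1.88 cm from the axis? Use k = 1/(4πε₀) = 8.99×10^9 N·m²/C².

Take a coaxial cylindrical Gaussian surface of radius r = 1.88 cm and length L (between the conductors, 0.968 cm < r < 2.56 cm).
Only the inner wire is enclosed; the outer shell contributes nothing inside itself. λ_enc = λ₁ = 3.24×10^-6 C/m.
Gauss's law: E·2πrL = λ_enc L/ε₀.
E = 2k|λ_enc|/r = 2(8.99×10^9)(3.24×10^-6)/(0.0188) = 3.10e6 N/C.

|E| = 3.10×10^6 N/C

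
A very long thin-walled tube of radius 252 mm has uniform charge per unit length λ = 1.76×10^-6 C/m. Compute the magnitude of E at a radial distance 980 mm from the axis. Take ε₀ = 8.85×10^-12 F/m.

3.23×10^4 N/C

Choose a coaxial cylinder of radius r = 980 mm (arbitrary length L) as the Gaussian surface (r > 252 mm).
The full line charge is enclosed: λ_enc = 1.76e-6 C/m.
By Gauss's law (flux through the curved wall only), E·2πrL = λ_enc L/ε₀.
E = |λ_enc|/(2πε₀r) = (1.76×10^-6)/(2π·8.85×10^-12·0.98) = 3.23×10^4 N/C.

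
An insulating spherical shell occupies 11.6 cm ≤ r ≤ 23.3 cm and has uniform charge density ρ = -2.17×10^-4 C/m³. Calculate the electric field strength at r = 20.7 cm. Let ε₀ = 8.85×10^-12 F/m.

|E| ≈ 1.39×10^6 N/C

Take a concentric spherical Gaussian surface of radius r = 20.7 cm (within the shell material, 11.6 cm < r < 23.3 cm).
Only the shell between 11.6 cm and r is enclosed: Q_enc = ρ·(4π/3)(r³ − a³) = (-2.17e-4)·(4π/3)·((0.207)³ − (0.116)³) = -6.644×10^-6 C.
By Gauss's law, ∮E·dA = E·4πr² = Q_enc/ε₀.
E = |Q_enc|/(4πε₀r²) = (6.644×10^-6)/(4π·8.85×10^-12·(0.207)²) = 1.39e6 N/C.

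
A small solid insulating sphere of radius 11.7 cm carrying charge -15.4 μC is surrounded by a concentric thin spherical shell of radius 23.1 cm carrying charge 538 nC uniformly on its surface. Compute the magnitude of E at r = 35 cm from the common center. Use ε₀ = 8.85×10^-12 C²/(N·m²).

Symmetry ⇒ E = E(r) r̂. Gaussian sphere of radius r = 35 cm (r > 23.1 cm, enclosing both).
Q_enc = (-15.4 μC) + (538 nC) = -1.486×10^-5 C.
Since E is radial and uniform over the Gaussian sphere, Φ = E·4πr² = Q_enc/ε₀.
E = |Q_enc|/(4πε₀r²) = (1.486×10^-5)/(4π·8.85×10^-12·(0.35)²) = 1.09×10^6 N/C.

E = 1.09×10^6 N/C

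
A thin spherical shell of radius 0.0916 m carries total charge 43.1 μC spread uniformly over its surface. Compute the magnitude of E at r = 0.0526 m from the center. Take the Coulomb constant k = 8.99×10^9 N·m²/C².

Symmetry ⇒ E = E(r) r̂. Gaussian sphere of radius r = 0.0526 m (inside the shell, r < 0.0916 m).
No charge lies within this surface, so Q_enc = 0 and Gauss's law gives E·4πr² = 0 ⇒ E = 0.

E = 0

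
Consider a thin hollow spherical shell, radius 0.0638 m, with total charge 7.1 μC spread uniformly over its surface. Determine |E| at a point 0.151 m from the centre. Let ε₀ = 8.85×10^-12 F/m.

E = 2.80e6 N/C

Take a concentric spherical Gaussian surface of radius r = 0.151 m (r > 0.0638 m).
The entire shell is enclosed: Q_enc = 7.10×10^-6 C.
Applying ∮E·dA = Q_enc/ε₀ with Φ = E(4πr²):
E = |Q_enc|/(4πε₀r²) = (7.10e-6)/(4π·8.85×10^-12·(0.151)²) = 2.80e6 N/C.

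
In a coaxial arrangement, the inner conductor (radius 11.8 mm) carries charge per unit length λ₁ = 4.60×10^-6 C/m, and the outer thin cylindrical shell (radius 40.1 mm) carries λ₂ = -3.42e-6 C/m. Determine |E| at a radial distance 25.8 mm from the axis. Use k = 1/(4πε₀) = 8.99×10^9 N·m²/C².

Choose a coaxial cylinder of radius r = 25.8 mm (arbitrary length L) as the Gaussian surface (between the conductors, 11.8 mm < r < 40.1 mm).
Only the inner wire is enclosed; the outer shell contributes nothing inside itself. λ_enc = λ₁ = 4.60e-6 C/m.
Applying ∮E·dA = Q_enc/ε₀ with the end caps contributing no flux:
E = 2k|λ_enc|/r = 2(8.99×10^9)(4.60×10^-6)/(0.0258) = 3.21e6 N/C.

|E| = 3.21e6 N/C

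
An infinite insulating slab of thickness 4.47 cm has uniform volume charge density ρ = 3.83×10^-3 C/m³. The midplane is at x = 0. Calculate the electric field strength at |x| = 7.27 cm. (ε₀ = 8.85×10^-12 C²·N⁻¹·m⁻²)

The point |x| = 7.27 cm lies outside the slab (half-thickness 0.02235 m). A symmetric pillbox spanning the full slab encloses Q_enc = ρ·d·A.
Flux = 2EA ⇒ E = |ρ|d/(2ε₀), independent of distance outside.
E = (3.83×10^-3)(0.0447)/(2·8.85×10^-12) = 9.67e6 N/C.

|E| = 9.67×10^6 V/m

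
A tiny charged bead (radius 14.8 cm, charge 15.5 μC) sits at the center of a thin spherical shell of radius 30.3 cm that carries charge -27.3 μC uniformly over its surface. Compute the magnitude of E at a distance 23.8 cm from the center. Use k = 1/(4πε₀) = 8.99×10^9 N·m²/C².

|E| ≈ 2.46e6 N/C

Symmetry ⇒ E = E(r) r̂. Gaussian sphere of radius r = 23.8 cm (between the bodies, 14.8 cm < r < 30.3 cm).
Only the inner charge is enclosed; the outer shell contributes nothing inside itself. Q_enc = 15.5 μC = 1.55×10^-5 C.
By Gauss's law, ∮E·dA = E·4πr² = Q_enc/ε₀.
E = k|Q_enc|/r² = (8.99×10^9)(1.55×10^-5)/(0.238)² = 2.46×10^6 N/C.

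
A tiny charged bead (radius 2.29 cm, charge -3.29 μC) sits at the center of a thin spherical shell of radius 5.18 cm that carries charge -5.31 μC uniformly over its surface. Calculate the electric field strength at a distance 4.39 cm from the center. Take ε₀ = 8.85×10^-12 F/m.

Use a concentric Gaussian sphere at r = 4.39 cm (between the bodies, 2.29 cm < r < 5.18 cm).
Only the inner charge is enclosed; the outer shell contributes nothing inside itself. Q_enc = -3.29 μC = -3.29×10^-6 C.
Applying ∮E·dA = Q_enc/ε₀ with Φ = E(4πr²):
E = |Q_enc|/(4πε₀r²) = (3.29e-6)/(4π·8.85×10^-12·(0.0439)²) = 1.54×10^7 N/C.

|E| ≈ 1.54e7 N/C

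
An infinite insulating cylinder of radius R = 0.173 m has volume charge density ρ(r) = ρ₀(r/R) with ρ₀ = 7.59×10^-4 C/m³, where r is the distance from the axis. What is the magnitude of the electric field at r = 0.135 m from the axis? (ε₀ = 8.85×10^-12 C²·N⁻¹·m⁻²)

By cylindrical symmetry E is radial; use a coaxial Gaussian cylinder of radius 0.135 m and length L (r < R).
Integrating ρ over the cross-section to radius r: λ_enc = (2πρ₀/R) ∫₀^r r'^2 dr' = 2πρ₀ r^3/(3·R) = 2.261×10^-5 C/m.
Gauss's law: E·2πrL = λ_enc L/ε₀.
E = |λ_enc|/(2πε₀r) = (2.261×10^-5)/(2π·8.85×10^-12·0.135) = 3.01×10^6 N/C.

|E| = 3.01×10^6 N/C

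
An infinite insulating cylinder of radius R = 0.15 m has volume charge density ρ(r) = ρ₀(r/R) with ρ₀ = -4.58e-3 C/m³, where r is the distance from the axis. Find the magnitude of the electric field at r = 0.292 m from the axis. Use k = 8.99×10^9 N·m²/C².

Coaxial Gaussian cylinder, radius r = 0.292 m, length L (r > R, full charge per length enclosed).
λ_enc = 2π ∫₀^R ρ₀(r'/R)^1 r' dr' = 2πρ₀R²/3 = -2.158×10^-4 C/m.
Gauss's law: E·2πrL = λ_enc L/ε₀.
E = 2k|λ_enc|/r = 2(8.99×10^9)(2.158e-4)/(0.292) = 1.33×10^7 N/C.

|E| = 1.33×10^7 V/m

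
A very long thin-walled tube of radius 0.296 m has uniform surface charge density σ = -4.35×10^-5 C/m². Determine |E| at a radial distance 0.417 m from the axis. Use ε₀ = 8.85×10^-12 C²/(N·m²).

3.49e6 N/C

Choose a coaxial cylinder of radius r = 0.417 m (arbitrary length L) as the Gaussian surface (r > 0.296 m).
The whole shell is enclosed: λ_enc = σ·2πR = (-4.35×10^-5)·2π·(0.296) = -8.09×10^-5 C/m.
Since E is radial and uniform over the curved surface, Φ = E·2πrL = Q_enc/ε₀ = λ_enc L/ε₀.
E = |λ_enc|/(2πε₀r) = (8.09e-5)/(2π·8.85×10^-12·0.417) = 3.49×10^6 N/C.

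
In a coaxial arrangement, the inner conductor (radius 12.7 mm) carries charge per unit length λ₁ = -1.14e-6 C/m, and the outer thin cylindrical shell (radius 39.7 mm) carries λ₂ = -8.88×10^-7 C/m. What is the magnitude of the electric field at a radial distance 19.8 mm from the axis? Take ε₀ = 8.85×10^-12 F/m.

Take a coaxial cylindrical Gaussian surface of radius r = 19.8 mm and length L (between the conductors, 12.7 mm < r < 39.7 mm).
The shell at 39.7 mm lies outside the Gaussian surface, so λ_enc = λ₁ = -1.14×10^-6 C/m.
Since E is radial and uniform over the curved surface, Φ = E·2πrL = Q_enc/ε₀ = λ_enc L/ε₀.
E = |λ_enc|/(2πε₀r) = (1.14×10^-6)/(2π·8.85×10^-12·0.0198) = 1.04e6 N/C.

E = 1.04e6 V/m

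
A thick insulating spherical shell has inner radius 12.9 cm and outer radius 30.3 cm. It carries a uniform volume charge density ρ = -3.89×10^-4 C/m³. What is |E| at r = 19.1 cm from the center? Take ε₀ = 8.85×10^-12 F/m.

1.94e6 N/C

Take a concentric spherical Gaussian surface of radius r = 19.1 cm (within the shell material, 12.9 cm < r < 30.3 cm).
Enclosed charge is the volume from a to r: Q_enc = (4π/3)ρ(r³ − a³) = -7.856×10^-6 C.
Gauss's law: E·4πr² = Q_enc/ε₀.
E = |Q_enc|/(4πε₀r²) = (7.856×10^-6)/(4π·8.85×10^-12·(0.191)²) = 1.94e6 N/C.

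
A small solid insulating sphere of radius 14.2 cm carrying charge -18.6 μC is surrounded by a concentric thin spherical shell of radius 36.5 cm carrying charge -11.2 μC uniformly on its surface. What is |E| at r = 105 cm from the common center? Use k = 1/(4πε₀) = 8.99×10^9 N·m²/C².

2.43×10^5 N/C

By spherical symmetry E is radial; choose a Gaussian sphere of radius r = 105 cm (r > 36.5 cm, enclosing both).
Q_enc = (-18.6 μC) + (-11.2 μC) = -2.98×10^-5 C.
Gauss's law: E·4πr² = Q_enc/ε₀.
E = k|Q_enc|/r² = (8.99×10^9)(2.98×10^-5)/(1.05)² = 2.43×10^5 N/C.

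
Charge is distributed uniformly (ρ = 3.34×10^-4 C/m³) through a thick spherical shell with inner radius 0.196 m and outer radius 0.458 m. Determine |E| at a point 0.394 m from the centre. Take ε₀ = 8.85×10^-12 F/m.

Symmetry ⇒ E = E(r) r̂. Gaussian sphere of radius r = 0.394 m (within the shell material, 0.196 m < r < 0.458 m).
Only the shell between 0.196 m and r is enclosed: Q_enc = ρ·(4π/3)(r³ − a³) = (3.34×10^-4)·(4π/3)·((0.394)³ − (0.196)³) = 7.504×10^-5 C.
By Gauss's law, ∮E·dA = E·4πr² = Q_enc/ε₀.
E = |Q_enc|/(4πε₀r²) = (7.504×10^-5)/(4π·8.85×10^-12·(0.394)²) = 4.35×10^6 N/C.

4.35e6 N/C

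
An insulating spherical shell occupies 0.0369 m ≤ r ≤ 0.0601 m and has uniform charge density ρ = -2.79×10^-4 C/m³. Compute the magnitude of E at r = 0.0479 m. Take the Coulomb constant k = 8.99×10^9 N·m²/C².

|E| ≈ 2.73×10^5 V/m

Take a concentric spherical Gaussian surface of radius r = 0.0479 m (within the shell material, 0.0369 m < r < 0.0601 m).
Enclosed charge is the volume from a to r: Q_enc = (4π/3)ρ(r³ − a³) = -6.972×10^-8 C.
By Gauss's law, ∮E·dA = E·4πr² = Q_enc/ε₀.
E = k|Q_enc|/r² = (8.99×10^9)(6.972e-8)/(0.0479)² = 2.73e5 N/C.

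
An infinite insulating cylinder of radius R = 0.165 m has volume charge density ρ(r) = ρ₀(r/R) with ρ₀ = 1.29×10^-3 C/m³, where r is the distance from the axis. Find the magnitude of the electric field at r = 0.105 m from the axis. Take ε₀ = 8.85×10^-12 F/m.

|E| ≈ 3.25×10^6 N/C

Choose a coaxial cylinder of radius r = 0.105 m (arbitrary length L) as the Gaussian surface (r < R).
Integrating ρ over the cross-section to radius r: λ_enc = (2πρ₀/R) ∫₀^r r'^2 dr' = 2πρ₀ r^3/(3·R) = 1.896e-5 C/m.
By Gauss's law (flux through the curved wall only), E·2πrL = λ_enc L/ε₀.
E = |λ_enc|/(2πε₀r) = (1.896×10^-5)/(2π·8.85×10^-12·0.105) = 3.25×10^6 N/C.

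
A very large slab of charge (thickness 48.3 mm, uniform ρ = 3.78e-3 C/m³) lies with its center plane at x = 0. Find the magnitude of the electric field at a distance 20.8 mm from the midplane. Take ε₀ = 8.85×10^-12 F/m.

E = 8.88e6 N/C

By symmetry E is perpendicular to the slab. A Gaussian pillbox from −20.8 mm to +20.8 mm (face area A) lies entirely within the slab.
Q_enc = ρ·(2x)·A and flux = 2EA, so 2EA = 2ρxA/ε₀ ⇒ E = |ρ|x/ε₀.
E = (3.78×10^-3)(0.0208)/(8.85×10^-12) = 8.88×10^6 N/C.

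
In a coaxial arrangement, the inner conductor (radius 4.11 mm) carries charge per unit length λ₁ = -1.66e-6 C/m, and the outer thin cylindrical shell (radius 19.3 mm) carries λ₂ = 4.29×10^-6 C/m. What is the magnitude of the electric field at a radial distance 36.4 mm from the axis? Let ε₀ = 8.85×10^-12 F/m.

E ≈ 1.30e6 N/C

Choose a coaxial cylinder of radius r = 36.4 mm (arbitrary length L) as the Gaussian surface (r > 19.3 mm, enclosing both).
λ_enc = λ₁ + λ₂ = (-1.66×10^-6) + (4.29×10^-6) = 2.63e-6 C/m.
By Gauss's law (flux through the curved wall only), E·2πrL = λ_enc L/ε₀.
E = |λ_enc|/(2πε₀r) = (2.63×10^-6)/(2π·8.85×10^-12·0.0364) = 1.30e6 N/C.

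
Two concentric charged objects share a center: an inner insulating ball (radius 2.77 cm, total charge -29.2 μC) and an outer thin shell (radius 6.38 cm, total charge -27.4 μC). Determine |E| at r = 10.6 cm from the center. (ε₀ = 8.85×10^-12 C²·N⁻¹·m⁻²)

Symmetry ⇒ E = E(r) r̂. Gaussian sphere of radius r = 10.6 cm (r > 6.38 cm, enclosing both).
Q_enc = (-29.2 μC) + (-27.4 μC) = -5.66×10^-5 C.
Gauss's law: E·4πr² = Q_enc/ε₀.
E = |Q_enc|/(4πε₀r²) = (5.66e-5)/(4π·8.85×10^-12·(0.106)²) = 4.53×10^7 N/C.

E = 4.53×10^7 N/C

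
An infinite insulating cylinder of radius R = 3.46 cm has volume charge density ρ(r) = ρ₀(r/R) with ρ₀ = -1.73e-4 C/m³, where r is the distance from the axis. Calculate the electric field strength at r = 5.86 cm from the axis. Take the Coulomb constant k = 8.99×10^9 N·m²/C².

Choose a coaxial cylinder of radius r = 5.86 cm (arbitrary length L) as the Gaussian surface (r > R, full charge per length enclosed).
λ_enc = 2π ∫₀^R ρ₀(r'/R)^1 r' dr' = 2πρ₀R²/3 = -4.338e-7 C/m.
Applying ∮E·dA = Q_enc/ε₀ with the end caps contributing no flux:
E = 2k|λ_enc|/r = 2(8.99×10^9)(4.338×10^-7)/(0.0586) = 1.33×10^5 N/C.

E = 1.33×10^5 V/m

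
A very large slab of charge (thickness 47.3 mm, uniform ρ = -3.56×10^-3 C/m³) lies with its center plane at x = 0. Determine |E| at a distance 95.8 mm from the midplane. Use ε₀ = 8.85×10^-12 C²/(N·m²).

E ≈ 9.51e6 V/m

The point |x| = 95.8 mm lies outside the slab (half-thickness 0.02365 m). A symmetric pillbox spanning the full slab encloses Q_enc = ρ·d·A.
Flux = 2EA ⇒ E = |ρ|d/(2ε₀), independent of distance outside.
E = (3.56×10^-3)(0.0473)/(2·8.85×10^-12) = 9.51e6 N/C.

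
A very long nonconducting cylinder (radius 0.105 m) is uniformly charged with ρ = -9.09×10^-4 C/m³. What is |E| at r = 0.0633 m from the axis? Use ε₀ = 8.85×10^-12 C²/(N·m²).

Coaxial Gaussian cylinder, radius r = 0.0633 m, length L (r < R).
Enclosed charge per unit length: λ_enc = ρ·πr² = (-9.09×10^-4)π(0.0633)² = -1.144e-5 C/m.
By Gauss's law (flux through the curved wall only), E·2πrL = λ_enc L/ε₀.
E = |λ_enc|/(2πε₀r) = (1.144e-5)/(2π·8.85×10^-12·0.0633) = 3.25×10^6 N/C.

E ≈ 3.25×10^6 N/C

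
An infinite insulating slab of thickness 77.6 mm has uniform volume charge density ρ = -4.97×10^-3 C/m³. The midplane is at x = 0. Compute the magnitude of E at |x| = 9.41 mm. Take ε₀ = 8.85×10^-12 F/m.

|E| = 5.28e6 V/m

By symmetry E is perpendicular to the slab. A Gaussian pillbox from −9.41 mm to +9.41 mm (face area A) lies entirely within the slab.
Q_enc = ρ·(2x)·A and flux = 2EA, so 2EA = 2ρxA/ε₀ ⇒ E = |ρ|x/ε₀.
E = (4.97e-3)(0.00941)/(8.85×10^-12) = 5.28e6 N/C.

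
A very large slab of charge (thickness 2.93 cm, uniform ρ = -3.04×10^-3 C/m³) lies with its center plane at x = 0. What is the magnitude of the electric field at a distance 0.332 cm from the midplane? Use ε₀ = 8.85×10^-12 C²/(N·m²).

1.14×10^6 N/C

By symmetry E is perpendicular to the slab. A Gaussian pillbox from −0.332 cm to +0.332 cm (face area A) lies entirely within the slab.
Q_enc = ρ·(2x)·A and flux = 2EA, so 2EA = 2ρxA/ε₀ ⇒ E = |ρ|x/ε₀.
E = (3.04×10^-3)(0.00332)/(8.85×10^-12) = 1.14×10^6 N/C.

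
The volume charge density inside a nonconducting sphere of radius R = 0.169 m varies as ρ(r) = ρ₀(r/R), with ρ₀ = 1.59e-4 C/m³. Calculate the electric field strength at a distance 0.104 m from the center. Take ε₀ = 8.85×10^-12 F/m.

Use a concentric Gaussian sphere at r = 0.104 m (r < R).
Q_enc = ∫₀^r ρ(r')·4πr'² dr' = (4πρ₀/R) ∫₀^r r'^3 dr' = 4πρ₀ r^4/(4·R) = 3.458×10^-7 C.
Since E is radial and uniform over the Gaussian sphere, Φ = E·4πr² = Q_enc/ε₀.
E = |Q_enc|/(4πε₀r²) = (3.458×10^-7)/(4π·8.85×10^-12·(0.104)²) = 2.87e5 N/C.

|E| = 2.87×10^5 V/m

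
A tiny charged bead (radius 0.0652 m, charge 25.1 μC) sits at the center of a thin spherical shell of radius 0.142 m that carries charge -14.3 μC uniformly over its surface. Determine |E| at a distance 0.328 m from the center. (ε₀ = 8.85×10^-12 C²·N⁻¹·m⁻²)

|E| = 9.03×10^5 N/C

Take a concentric spherical Gaussian surface of radius r = 0.328 m (r > 0.142 m, enclosing both).
Q_enc = (25.1 μC) + (-14.3 μC) = 1.08×10^-5 C.
Applying ∮E·dA = Q_enc/ε₀ with Φ = E(4πr²):
E = |Q_enc|/(4πε₀r²) = (1.08×10^-5)/(4π·8.85×10^-12·(0.328)²) = 9.03×10^5 N/C.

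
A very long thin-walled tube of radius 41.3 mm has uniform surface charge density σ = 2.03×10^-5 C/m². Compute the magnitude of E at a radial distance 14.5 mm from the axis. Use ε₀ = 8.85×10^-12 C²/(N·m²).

Coaxial Gaussian cylinder, radius r = 14.5 mm, length L (r < 41.3 mm, inside the shell).
No charge is enclosed, so Gauss's law gives E·2πrL = 0 ⇒ E = 0.

E = 0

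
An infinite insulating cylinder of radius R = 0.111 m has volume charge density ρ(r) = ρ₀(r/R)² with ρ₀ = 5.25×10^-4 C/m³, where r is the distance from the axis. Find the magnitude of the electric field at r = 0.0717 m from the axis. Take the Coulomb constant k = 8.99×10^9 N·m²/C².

Choose a coaxial cylinder of radius r = 0.0717 m (arbitrary length L) as the Gaussian surface (r < R).
λ_enc = ∫₀^r ρ(r')·2πr' dr' = (2πρ₀/R²)·r^4/4 = 1.769×10^-6 C/m.
Applying ∮E·dA = Q_enc/ε₀ with the end caps contributing no flux:
E = 2k|λ_enc|/r = 2(8.99×10^9)(1.769×10^-6)/(0.0717) = 4.44×10^5 N/C.

|E| ≈ 4.44e5 N/C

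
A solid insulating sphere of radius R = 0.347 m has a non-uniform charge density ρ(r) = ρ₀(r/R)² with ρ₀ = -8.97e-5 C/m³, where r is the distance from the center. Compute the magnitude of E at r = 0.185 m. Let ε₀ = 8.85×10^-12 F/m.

E = 1.07×10^5 V/m

Take a concentric spherical Gaussian surface of radius r = 0.185 m (r < R).
Integrate the density: Q_enc = 4π ∫₀^r ρ₀(r'/R)^2 r'² dr' = 4πρ₀ r^5/(5·R²) = -4.057×10^-7 C.
Gauss's law: E·4πr² = Q_enc/ε₀.
E = |Q_enc|/(4πε₀r²) = (4.057e-7)/(4π·8.85×10^-12·(0.185)²) = 1.07e5 N/C.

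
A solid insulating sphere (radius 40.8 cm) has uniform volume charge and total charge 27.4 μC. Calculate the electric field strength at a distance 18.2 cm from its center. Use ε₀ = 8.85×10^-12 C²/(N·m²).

E ≈ 6.60×10^5 N/C

Take a concentric spherical Gaussian surface of radius r = 18.2 cm (r < R).
For a uniform sphere the enclosed fraction is (r/R)³, so Q_enc = (27.4 μC)(0.182/0.408)³ = 2.432×10^-6 C.
Gauss's law: E·4πr² = Q_enc/ε₀.
E = |Q_enc|/(4πε₀r²) = (2.432×10^-6)/(4π·8.85×10^-12·(0.182)²) = 6.60×10^5 N/C.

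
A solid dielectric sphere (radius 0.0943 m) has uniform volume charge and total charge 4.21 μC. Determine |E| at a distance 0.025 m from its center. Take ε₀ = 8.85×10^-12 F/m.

Use a concentric Gaussian sphere at r = 0.025 m (r < R).
For a uniform sphere the enclosed fraction is (r/R)³, so Q_enc = (4.21 μC)(0.025/0.0943)³ = 7.845e-8 C.
Gauss's law: E·4πr² = Q_enc/ε₀.
E = |Q_enc|/(4πε₀r²) = (7.845×10^-8)/(4π·8.85×10^-12·(0.025)²) = 1.13×10^6 N/C.

|E| ≈ 1.13×10^6 V/m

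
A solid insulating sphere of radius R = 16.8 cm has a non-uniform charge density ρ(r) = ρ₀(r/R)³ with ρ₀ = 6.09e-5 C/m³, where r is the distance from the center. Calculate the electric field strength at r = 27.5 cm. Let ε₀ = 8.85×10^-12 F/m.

Use a concentric Gaussian sphere at r = 27.5 cm (r > R, all charge enclosed).
Q_enc = 4π ∫₀^R ρ₀(r'/R)^3 r'² dr' = 4πρ₀R³/6 = 6.048e-7 C.
Gauss's law: E·4πr² = Q_enc/ε₀.
E = |Q_enc|/(4πε₀r²) = (6.048×10^-7)/(4π·8.85×10^-12·(0.275)²) = 7.19e4 N/C.

|E| ≈ 7.19×10^4 V/m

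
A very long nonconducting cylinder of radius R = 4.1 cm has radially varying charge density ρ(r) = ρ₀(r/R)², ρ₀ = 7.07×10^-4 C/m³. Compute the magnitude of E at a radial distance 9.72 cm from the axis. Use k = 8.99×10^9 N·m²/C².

By cylindrical symmetry E is radial; use a coaxial Gaussian cylinder of radius 9.72 cm and length L (r > R, full charge per length enclosed).
λ_enc = 2π ∫₀^R ρ₀(r'/R)^2 r' dr' = 2πρ₀R²/4 = 1.867e-6 C/m.
Gauss's law: E·2πrL = λ_enc L/ε₀.
E = 2k|λ_enc|/r = 2(8.99×10^9)(1.867×10^-6)/(0.0972) = 3.45×10^5 N/C.

E ≈ 3.45×10^5 N/C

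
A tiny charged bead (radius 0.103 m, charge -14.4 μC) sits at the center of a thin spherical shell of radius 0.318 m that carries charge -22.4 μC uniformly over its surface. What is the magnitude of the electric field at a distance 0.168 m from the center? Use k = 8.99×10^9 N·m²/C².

|E| = 4.59×10^6 N/C

Use a concentric Gaussian sphere at r = 0.168 m (between the bodies, 0.103 m < r < 0.318 m).
Only the inner charge is enclosed; the outer shell contributes nothing inside itself. Q_enc = -14.4 μC = -1.44e-5 C.
Applying ∮E·dA = Q_enc/ε₀ with Φ = E(4πr²):
E = k|Q_enc|/r² = (8.99×10^9)(1.44×10^-5)/(0.168)² = 4.59×10^6 N/C.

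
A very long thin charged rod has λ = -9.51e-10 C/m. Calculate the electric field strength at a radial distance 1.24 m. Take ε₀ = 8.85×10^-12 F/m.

Take a coaxial cylindrical Gaussian surface of radius r = 1.24 m and length L.
Q_enc = λL, so λ_enc = -9.51e-10 C/m.
By Gauss's law (flux through the curved wall only), E·2πrL = λ_enc L/ε₀.
E = |λ_enc|/(2πε₀r) = (9.51e-10)/(2π·8.85×10^-12·1.24) = 13.8 N/C.

13.8 N/C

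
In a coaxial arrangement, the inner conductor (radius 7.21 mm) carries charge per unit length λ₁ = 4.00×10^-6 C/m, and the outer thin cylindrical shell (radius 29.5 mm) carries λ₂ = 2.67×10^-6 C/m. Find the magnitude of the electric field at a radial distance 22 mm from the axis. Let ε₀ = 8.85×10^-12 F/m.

By cylindrical symmetry E is radial; use a coaxial Gaussian cylinder of radius 22 mm and length L (between the conductors, 7.21 mm < r < 29.5 mm).
The shell at 29.5 mm lies outside the Gaussian surface, so λ_enc = λ₁ = 4.00e-6 C/m.
By Gauss's law (flux through the curved wall only), E·2πrL = λ_enc L/ε₀.
E = |λ_enc|/(2πε₀r) = (4.00×10^-6)/(2π·8.85×10^-12·0.022) = 3.27e6 N/C.

|E| ≈ 3.27×10^6 N/C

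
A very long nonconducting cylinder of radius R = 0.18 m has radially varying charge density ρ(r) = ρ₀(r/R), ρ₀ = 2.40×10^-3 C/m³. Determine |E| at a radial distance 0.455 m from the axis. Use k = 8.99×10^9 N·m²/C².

E ≈ 6.44×10^6 N/C

By cylindrical symmetry E is radial; use a coaxial Gaussian cylinder of radius 0.455 m and length L (r > R, full charge per length enclosed).
λ_enc = 2π ∫₀^R ρ₀(r'/R)^1 r' dr' = 2πρ₀R²/3 = 1.629×10^-4 C/m.
Applying ∮E·dA = Q_enc/ε₀ with the end caps contributing no flux:
E = 2k|λ_enc|/r = 2(8.99×10^9)(1.629e-4)/(0.455) = 6.44×10^6 N/C.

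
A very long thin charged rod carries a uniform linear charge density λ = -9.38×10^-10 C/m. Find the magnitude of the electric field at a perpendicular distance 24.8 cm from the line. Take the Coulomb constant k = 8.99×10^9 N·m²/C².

Choose a coaxial cylinder of radius r = 24.8 cm (arbitrary length L) as the Gaussian surface.
Q_enc = λL, so λ_enc = -9.38×10^-10 C/m.
Since E is radial and uniform over the curved surface, Φ = E·2πrL = Q_enc/ε₀ = λ_enc L/ε₀.
E = 2k|λ_enc|/r = 2(8.99×10^9)(9.38×10^-10)/(0.248) = 68 N/C.

E = 68 N/C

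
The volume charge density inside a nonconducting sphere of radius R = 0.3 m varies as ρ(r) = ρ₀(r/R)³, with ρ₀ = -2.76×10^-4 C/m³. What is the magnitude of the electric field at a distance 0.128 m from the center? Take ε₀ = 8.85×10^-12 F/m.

5.17×10^4 V/m

By spherical symmetry E is radial; choose a Gaussian sphere of radius r = 0.128 m (r < R).
Q_enc = ∫₀^r ρ(r')·4πr'² dr' = (4πρ₀/R³) ∫₀^r r'^5 dr' = 4πρ₀ r^6/(6·R³) = -9.416×10^-8 C.
Since E is radial and uniform over the Gaussian sphere, Φ = E·4πr² = Q_enc/ε₀.
E = |Q_enc|/(4πε₀r²) = (9.416×10^-8)/(4π·8.85×10^-12·(0.128)²) = 5.17×10^4 N/C.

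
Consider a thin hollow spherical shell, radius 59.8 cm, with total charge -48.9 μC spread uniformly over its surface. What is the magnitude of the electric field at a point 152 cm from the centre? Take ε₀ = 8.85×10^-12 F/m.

Symmetry ⇒ E = E(r) r̂. Gaussian sphere of radius r = 152 cm (r > 59.8 cm).
The entire shell is enclosed: Q_enc = -4.89×10^-5 C.
Applying ∮E·dA = Q_enc/ε₀ with Φ = E(4πr²):
E = |Q_enc|/(4πε₀r²) = (4.89×10^-5)/(4π·8.85×10^-12·(1.52)²) = 1.90×10^5 N/C.

1.90×10^5 V/m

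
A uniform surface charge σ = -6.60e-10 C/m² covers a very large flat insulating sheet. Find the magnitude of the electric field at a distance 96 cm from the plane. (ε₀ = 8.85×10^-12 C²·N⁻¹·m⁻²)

By planar symmetry E is perpendicular to the sheet and uniform; use a Gaussian pillbox with flat faces of area A on each side of the sheet.
Only the two end caps contribute flux: Φ = 2EA. With Q_enc = σA, Gauss's law gives E = |σ|/(2ε₀).
E = |σ|/(2ε₀) = (6.60×10^-10)/(2·8.85×10^-12) = 37.3 N/C.

E = 37.3 N/C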